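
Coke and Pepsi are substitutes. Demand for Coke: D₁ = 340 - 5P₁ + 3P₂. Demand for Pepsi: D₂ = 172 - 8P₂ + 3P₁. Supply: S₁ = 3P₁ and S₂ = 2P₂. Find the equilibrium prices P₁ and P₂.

P₁ = 3916/71, P₂ = 2396/71

Market 1: 340 - 5P₁ + 3P₂ = 3P₁ → 8P₁ - 3P₂ = 340.
Market 2: 10P₂ - 3P₁ = 172.
Eliminating P₂: 10×(1) + 3×(2) gives 71P₁ = 3916, so P₁ = 3916/71.
Back-substitute into (2): P₂ = (172 + 3×3916/71) / 10 = 2396/71.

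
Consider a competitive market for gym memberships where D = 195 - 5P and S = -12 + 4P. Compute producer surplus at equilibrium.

Equilibrium: 195 - 5P = -12 + 4P gives P* = 23, Q* = 80.
Supply starts at P = 3 (where S = 0).
PS = ½(23 − 3)(80) = 800.

Producer surplus = 800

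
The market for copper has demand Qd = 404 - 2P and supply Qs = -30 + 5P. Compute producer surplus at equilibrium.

Producer surplus = 7840

Equilibrium: 404 - 2P = -30 + 5P gives P* = 62, Q* = 280.
Supply starts at P = 6 (where Qs = 0).
PS = ½(62 − 6)(280) = 7840.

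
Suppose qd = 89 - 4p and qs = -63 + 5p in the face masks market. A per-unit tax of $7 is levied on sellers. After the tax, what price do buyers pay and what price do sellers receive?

Buyers pay 187/9, sellers receive 124/9

Pre-tax equilibrium: p* = 152/9, q* = 193/9.
Tax on sellers shifts supply to qs = -63 + 5(p − 7) = -98 + 5p.
89 - 4p = -98 + 5p gives buyer price pb = 187/9; sellers receive ps = 187/9 − 7 = 124/9.
New quantity: q = 89 − 4(187/9) = 53/9.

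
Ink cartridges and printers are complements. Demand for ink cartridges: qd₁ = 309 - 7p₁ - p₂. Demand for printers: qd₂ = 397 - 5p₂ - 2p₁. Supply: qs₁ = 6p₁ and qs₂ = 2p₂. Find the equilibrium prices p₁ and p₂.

Market 1: 309 - 7p₁ - p₂ = 6p₁ → 13p₁ + p₂ = 309.
Market 2: 7p₂ + 2p₁ = 397.
Eliminating p₂: 7×(1) − 1×(2) gives 89p₁ = 1766, so p₁ = 1766/89.
Back-substitute into (2): p₂ = (397 − 2×1766/89) / 7 = 4543/89.

p₁ = 1766/89, p₂ = 4543/89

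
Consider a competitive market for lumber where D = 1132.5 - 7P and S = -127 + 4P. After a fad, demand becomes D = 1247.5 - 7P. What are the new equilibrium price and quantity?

P' = 2749/22, Q' = 4101/11

Original equilibrium: P* = 114.5, Q* = 331.
New equilibrium: 1247.5 - 7P = -127 + 4P, so 1374.5 = 11P and P' = 2749/22; Q' = 1247.5 − 7(2749/22) = 4101/11.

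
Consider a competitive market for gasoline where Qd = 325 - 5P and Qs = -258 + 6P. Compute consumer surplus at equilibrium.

Consumer surplus = 360

Equilibrium: 325 - 5P = -258 + 6P gives P* = 53, Q* = 60.
Demand choke price (Qd = 0): P = 65.
CS = ½(65 − 53)(60) = 360.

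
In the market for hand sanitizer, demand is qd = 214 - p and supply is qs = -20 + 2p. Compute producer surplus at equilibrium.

Producer surplus = 4624

Equilibrium: 214 - p = -20 + 2p gives p* = 78, q* = 136.
Supply starts at p = 10 (where qs = 0).
PS = ½(78 − 10)(136) = 4624.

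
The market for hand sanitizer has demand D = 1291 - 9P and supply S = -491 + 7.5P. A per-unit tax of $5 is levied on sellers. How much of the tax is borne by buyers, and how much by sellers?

Buyers bear 25/11, sellers bear 30/11

Pre-tax equilibrium: P* = 108, Q* = 319.
Tax on sellers shifts supply to S = -491 + 7.5(P − 5) = -528.5 + 7.5P.
1291 - 9P = -528.5 + 7.5P gives buyer price Pb = 1213/11; sellers receive Ps = 1213/11 − 5 = 1158/11.
New quantity: Q = 1291 − 9(1213/11) = 3284/11.
Buyer burden = 1213/11 − 108 = 25/11; seller burden = 108 − 1158/11 = 30/11.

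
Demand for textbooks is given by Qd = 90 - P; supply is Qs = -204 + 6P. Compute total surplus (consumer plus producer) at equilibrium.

Total surplus = 1344

Equilibrium: 90 - P = -204 + 6P gives P* = 42, Q* = 48.
Demand choke price: P = 90; supply starts at P = 34.
CS = ½(90 − 42)(48) = 1152; PS = ½(42 − 34)(48) = 192.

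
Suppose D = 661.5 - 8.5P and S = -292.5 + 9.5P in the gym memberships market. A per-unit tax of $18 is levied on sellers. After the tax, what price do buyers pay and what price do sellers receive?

Pre-tax equilibrium: P* = 53, Q* = 211.
Tax on sellers shifts supply to S = -292.5 + 9.5(P − 18) = -463.5 + 9.5P.
661.5 - 8.5P = -463.5 + 9.5P gives buyer price Pb = 62.5; sellers receive Ps = 62.5 − 18 = 44.5.
New quantity: Q = 661.5 − 8.5(62.5) = 130.25.

Buyers pay $62.5, sellers receive $44.5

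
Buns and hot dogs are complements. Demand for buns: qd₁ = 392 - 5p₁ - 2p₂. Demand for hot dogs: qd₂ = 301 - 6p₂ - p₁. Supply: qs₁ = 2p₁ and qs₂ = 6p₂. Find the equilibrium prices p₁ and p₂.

Market 1: 392 - 5p₁ - 2p₂ = 2p₁ → 7p₁ + 2p₂ = 392.
Market 2: 12p₂ + p₁ = 301.
Eliminating p₂: 12×(1) − 2×(2) gives 82p₁ = 4102, so p₁ = 2051/41.
Back-substitute into (2): p₂ = (301 − 1×2051/41) / 12 = 1715/82.

p₁ = 2051/41, p₂ = 1715/82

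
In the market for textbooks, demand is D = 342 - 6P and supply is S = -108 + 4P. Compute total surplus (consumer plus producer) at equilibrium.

Total surplus = 1080

Equilibrium: 342 - 6P = -108 + 4P gives P* = 45, Q* = 72.
Demand choke price: P = 57; supply starts at P = 27.
CS = ½(57 − 45)(72) = 432; PS = ½(45 − 27)(72) = 648.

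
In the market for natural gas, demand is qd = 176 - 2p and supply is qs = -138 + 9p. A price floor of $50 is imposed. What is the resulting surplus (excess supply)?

Surplus = 236

Equilibrium price would be p* = 314/11, so the floor at 50 binds.
At p = 50: qd = 76, qs = 312.
Surplus = 312 − 76 = 236.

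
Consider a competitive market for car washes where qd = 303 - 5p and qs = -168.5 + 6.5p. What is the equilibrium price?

p* = 41

Set qd = qs: 303 - 5p = -168.5 + 6.5p.
471.5 = 11.5p, so p* = 41.
q* = 303 − 5(41) = 98.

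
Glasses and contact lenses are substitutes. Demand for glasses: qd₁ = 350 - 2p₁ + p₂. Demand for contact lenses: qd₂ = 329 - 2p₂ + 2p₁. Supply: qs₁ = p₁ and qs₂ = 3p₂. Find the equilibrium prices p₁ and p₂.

p₁ = 2079/13, p₂ = 1687/13

Market 1: 350 - 2p₁ + p₂ = p₁ → 3p₁ - p₂ = 350.
Market 2: 5p₂ - 2p₁ = 329.
Eliminating p₂: 5×(1) + 1×(2) gives 13p₁ = 2079, so p₁ = 2079/13.
Back-substitute into (2): p₂ = (329 + 2×2079/13) / 5 = 1687/13.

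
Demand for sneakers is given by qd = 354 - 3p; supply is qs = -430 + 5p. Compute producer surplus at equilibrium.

Equilibrium: 354 - 3p = -430 + 5p gives p* = 98, q* = 60.
Supply starts at p = 86 (where qs = 0).
PS = ½(98 − 86)(60) = 360.

Producer surplus = 360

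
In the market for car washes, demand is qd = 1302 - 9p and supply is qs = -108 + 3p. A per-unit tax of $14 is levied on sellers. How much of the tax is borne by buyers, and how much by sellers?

Pre-tax equilibrium: p* = 117.5, q* = 244.5.
Tax on sellers shifts supply to qs = -108 + 3(p − 14) = -150 + 3p.
1302 - 9p = -150 + 3p gives buyer price pb = 121; sellers receive ps = 121 − 14 = 107.
New quantity: q = 1302 − 9(121) = 213.
Buyer burden = 121 − 117.5 = 3.5; seller burden = 117.5 − 107 = 10.5.

Buyers bear $3.5, sellers bear $10.5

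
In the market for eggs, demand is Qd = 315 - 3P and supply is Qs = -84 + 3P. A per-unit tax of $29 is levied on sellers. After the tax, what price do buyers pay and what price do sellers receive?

Buyers pay $81, sellers receive $52

Pre-tax equilibrium: P* = 66.5, Q* = 115.5.
Tax on sellers shifts supply to Qs = -84 + 3(P − 29) = -171 + 3P.
315 - 3P = -171 + 3P gives buyer price Pb = 81; sellers receive Ps = 81 − 29 = 52.
New quantity: Q = 315 − 3(81) = 72.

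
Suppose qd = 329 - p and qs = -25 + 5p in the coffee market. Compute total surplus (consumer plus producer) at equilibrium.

Equilibrium: 329 - p = -25 + 5p gives p* = 59, q* = 270.
Demand choke price: p = 329; supply starts at p = 5.
CS = ½(329 − 59)(270) = 36450; PS = ½(59 − 5)(270) = 7290.

Total surplus = 43740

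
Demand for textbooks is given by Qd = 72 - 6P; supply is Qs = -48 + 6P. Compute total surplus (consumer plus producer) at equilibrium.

Equilibrium: 72 - 6P = -48 + 6P gives P* = 10, Q* = 12.
Demand choke price: P = 12; supply starts at P = 8.
CS = ½(12 − 10)(12) = 12; PS = ½(10 − 8)(12) = 12.

Total surplus = 24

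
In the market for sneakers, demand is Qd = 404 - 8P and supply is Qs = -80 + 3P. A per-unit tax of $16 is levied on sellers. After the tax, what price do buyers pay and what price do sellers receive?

Buyers pay 532/11, sellers receive 356/11

Pre-tax equilibrium: P* = 44, Q* = 52.
Tax on sellers shifts supply to Qs = -80 + 3(P − 16) = -128 + 3P.
404 - 8P = -128 + 3P gives buyer price Pb = 532/11; sellers receive Ps = 532/11 − 16 = 356/11.
New quantity: Q = 404 − 8(532/11) = 188/11.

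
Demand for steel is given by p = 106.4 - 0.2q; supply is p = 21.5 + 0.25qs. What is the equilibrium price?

p* = 206/3

Set the two price expressions equal: 106.4 - 0.2q = 21.5 + 0.25q.
84.9 = 0.45q, so q* = 566/3.
p* = 106.4 − (0.2)(566/3) = 206/3.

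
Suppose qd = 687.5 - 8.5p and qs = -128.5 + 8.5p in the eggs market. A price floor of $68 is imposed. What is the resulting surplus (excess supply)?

Equilibrium price would be p* = 48, so the floor at 68 binds.
At p = 68: qd = 109.5, qs = 449.5.
Surplus = 449.5 − 109.5 = 340.

Surplus = 340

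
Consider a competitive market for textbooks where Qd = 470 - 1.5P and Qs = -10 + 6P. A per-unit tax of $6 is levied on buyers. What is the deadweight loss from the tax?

Deadweight loss = 21.6

Pre-tax equilibrium: P* = 64, Q* = 374.
Tax on buyers shifts demand to Qd = 470 − 1.5(P + 6) = 461 - 1.5P.
461 - 1.5P = -10 + 6P gives seller price Ps = 62.8; buyers pay Pb = 62.8 + 6 = 68.8.
New quantity: Q = 470 − 1.5(68.8) = 366.8.
DWL = ½ × 6 × (374 − 366.8) = 21.6.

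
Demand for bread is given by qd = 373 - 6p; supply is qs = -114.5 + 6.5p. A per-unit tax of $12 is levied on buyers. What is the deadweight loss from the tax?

Pre-tax equilibrium: p* = 39, q* = 139.
Tax on buyers shifts demand to qd = 373 − 6(p + 12) = 301 - 6p.
301 - 6p = -114.5 + 6.5p gives seller price ps = 33.24; buyers pay pb = 33.24 + 12 = 45.24.
New quantity: q = 373 − 6(45.24) = 101.56.
DWL = ½ × 12 × (139 − 101.56) = 224.64.

Deadweight loss = 224.64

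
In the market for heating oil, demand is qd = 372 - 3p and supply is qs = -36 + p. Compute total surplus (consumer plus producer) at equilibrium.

Equilibrium: 372 - 3p = -36 + p gives p* = 102, q* = 66.
Demand choke price: p = 124; supply starts at p = 36.
CS = ½(124 − 102)(66) = 726; PS = ½(102 − 36)(66) = 2178.

Total surplus = 2904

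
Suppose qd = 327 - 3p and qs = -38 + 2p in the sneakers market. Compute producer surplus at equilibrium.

Equilibrium: 327 - 3p = -38 + 2p gives p* = 73, q* = 108.
Supply starts at p = 19 (where qs = 0).
PS = ½(73 − 19)(108) = 2916.

Producer surplus = 2916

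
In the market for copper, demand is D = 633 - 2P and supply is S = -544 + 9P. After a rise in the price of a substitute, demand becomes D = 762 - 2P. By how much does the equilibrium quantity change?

ΔQ = 1161/11

Original equilibrium: P* = 107, Q* = 419.
New equilibrium: 762 - 2P = -544 + 9P, so 1306 = 11P and P' = 1306/11; Q' = 762 − 2(1306/11) = 5770/11.
Change in quantity: 5770/11 − 419 = 1161/11.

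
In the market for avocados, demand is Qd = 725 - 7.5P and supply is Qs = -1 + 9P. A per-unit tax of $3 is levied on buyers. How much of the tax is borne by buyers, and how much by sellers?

Buyers bear 18/11, sellers bear 15/11

Pre-tax equilibrium: P* = 44, Q* = 395.
Tax on buyers shifts demand to Qd = 725 − 7.5(P + 3) = 702.5 - 7.5P.
702.5 - 7.5P = -1 + 9P gives seller price Ps = 469/11; buyers pay Pb = 469/11 + 3 = 502/11.
New quantity: Q = 725 − 7.5(502/11) = 4210/11.
Buyer burden = 502/11 − 44 = 18/11; seller burden = 44 − 469/11 = 15/11.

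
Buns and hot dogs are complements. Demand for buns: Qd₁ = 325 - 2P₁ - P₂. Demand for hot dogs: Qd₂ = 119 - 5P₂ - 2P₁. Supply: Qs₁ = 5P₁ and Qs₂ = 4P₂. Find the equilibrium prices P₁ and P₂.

P₁ = 46, P₂ = 3

Market 1: 325 - 2P₁ - P₂ = 5P₁ → 7P₁ + P₂ = 325.
Market 2: 9P₂ + 2P₁ = 119.
Eliminating P₂: 9×(1) − 1×(2) gives 61P₁ = 2806, so P₁ = 46.
Back-substitute into (2): P₂ = (119 − 2×46) / 9 = 3.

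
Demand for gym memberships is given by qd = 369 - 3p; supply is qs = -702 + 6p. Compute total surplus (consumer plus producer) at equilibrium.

Total surplus = 36

Equilibrium: 369 - 3p = -702 + 6p gives p* = 119, q* = 12.
Demand choke price: p = 123; supply starts at p = 117.
CS = ½(123 − 119)(12) = 24; PS = ½(119 − 117)(12) = 12.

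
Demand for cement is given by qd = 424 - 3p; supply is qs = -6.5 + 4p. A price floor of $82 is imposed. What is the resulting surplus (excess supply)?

Equilibrium price would be p* = 61.5, so the floor at 82 binds.
At p = 82: qd = 178, qs = 321.5.
Surplus = 321.5 − 178 = 143.5.

Surplus = 143.5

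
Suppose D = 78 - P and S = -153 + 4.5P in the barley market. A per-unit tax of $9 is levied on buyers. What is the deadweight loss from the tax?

Pre-tax equilibrium: P* = 42, Q* = 36.
Tax on buyers shifts demand to D = 78 − 1(P + 9) = 69 - P.
69 - P = -153 + 4.5P gives seller price Ps = 444/11; buyers pay Pb = 444/11 + 9 = 543/11.
New quantity: Q = 78 − 1(543/11) = 315/11.
DWL = ½ × 9 × (36 − 315/11) = 729/22.

Deadweight loss = 729/22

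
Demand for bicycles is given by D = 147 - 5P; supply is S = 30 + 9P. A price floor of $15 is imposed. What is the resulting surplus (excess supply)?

Equilibrium price would be P* = 117/14, so the floor at 15 binds.
At P = 15: D = 72, S = 165.
Surplus = 165 − 72 = 93.

Surplus = 93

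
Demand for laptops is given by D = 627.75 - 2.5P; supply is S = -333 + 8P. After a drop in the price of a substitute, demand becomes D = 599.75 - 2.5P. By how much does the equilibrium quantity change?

Original equilibrium: P* = 91.5, Q* = 399.
New equilibrium: 599.75 - 2.5P = -333 + 8P, so 932.75 = 10.5P and P' = 533/6; Q' = 599.75 − 2.5(533/6) = 1133/3.
Change in quantity: 1133/3 − 399 = -64/3.

ΔQ = -64/3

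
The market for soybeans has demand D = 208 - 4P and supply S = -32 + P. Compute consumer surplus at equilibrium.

Consumer surplus = 32

Equilibrium: 208 - 4P = -32 + P gives P* = 48, Q* = 16.
Demand choke price (D = 0): P = 52.
CS = ½(52 − 48)(16) = 32.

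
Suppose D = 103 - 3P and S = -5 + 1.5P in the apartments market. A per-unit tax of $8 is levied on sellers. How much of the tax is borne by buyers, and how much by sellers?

Buyers bear 8/3, sellers bear 16/3

Pre-tax equilibrium: P* = 24, Q* = 31.
Tax on sellers shifts supply to S = -5 + 1.5(P − 8) = -17 + 1.5P.
103 - 3P = -17 + 1.5P gives buyer price Pb = 80/3; sellers receive Ps = 80/3 − 8 = 56/3.
New quantity: Q = 103 − 3(80/3) = 23.
Buyer burden = 80/3 − 24 = 8/3; seller burden = 24 − 56/3 = 16/3.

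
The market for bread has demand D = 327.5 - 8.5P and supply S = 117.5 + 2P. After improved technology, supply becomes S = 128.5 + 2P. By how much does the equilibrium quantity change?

Original equilibrium: P* = 20, Q* = 157.5.
New equilibrium: 327.5 - 8.5P = 128.5 + 2P, so 199 = 10.5P and P' = 398/21; Q' = 327.5 − 8.5(398/21) = 6989/42.
Change in quantity: 6989/42 − 157.5 = 187/21.

ΔQ = 187/21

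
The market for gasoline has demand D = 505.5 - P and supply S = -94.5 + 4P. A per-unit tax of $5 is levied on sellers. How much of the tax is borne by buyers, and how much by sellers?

Pre-tax equilibrium: P* = 120, Q* = 385.5.
Tax on sellers shifts supply to S = -94.5 + 4(P − 5) = -114.5 + 4P.
505.5 - P = -114.5 + 4P gives buyer price Pb = 124; sellers receive Ps = 124 − 5 = 119.
New quantity: Q = 505.5 − 1(124) = 381.5.
Buyer burden = 124 − 120 = 4; seller burden = 120 − 119 = 1.

Buyers bear $4, sellers bear $1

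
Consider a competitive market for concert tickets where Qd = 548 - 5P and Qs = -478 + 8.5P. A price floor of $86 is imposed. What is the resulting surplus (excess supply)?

Equilibrium price would be P* = 76, so the floor at 86 binds.
At P = 86: Qd = 118, Qs = 253.
Surplus = 253 − 118 = 135.

Surplus = 135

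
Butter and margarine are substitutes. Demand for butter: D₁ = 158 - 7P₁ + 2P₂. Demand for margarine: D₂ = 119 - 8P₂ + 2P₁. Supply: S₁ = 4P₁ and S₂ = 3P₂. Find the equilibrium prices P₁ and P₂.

Market 1: 158 - 7P₁ + 2P₂ = 4P₁ → 11P₁ - 2P₂ = 158.
Market 2: 11P₂ - 2P₁ = 119.
Eliminating P₂: 11×(1) + 2×(2) gives 117P₁ = 1976, so P₁ = 152/9.
Back-substitute into (2): P₂ = (119 + 2×152/9) / 11 = 125/9.

P₁ = 152/9, P₂ = 125/9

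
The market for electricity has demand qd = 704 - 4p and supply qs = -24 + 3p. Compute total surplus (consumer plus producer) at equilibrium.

Equilibrium: 704 - 4p = -24 + 3p gives p* = 104, q* = 288.
Demand choke price: p = 176; supply starts at p = 8.
CS = ½(176 − 104)(288) = 10368; PS = ½(104 − 8)(288) = 13824.

Total surplus = 24192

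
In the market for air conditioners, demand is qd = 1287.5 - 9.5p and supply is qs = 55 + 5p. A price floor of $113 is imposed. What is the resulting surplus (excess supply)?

Equilibrium price would be p* = 85, so the floor at 113 binds.
At p = 113: qd = 214, qs = 620.
Surplus = 620 − 214 = 406.

Surplus = 406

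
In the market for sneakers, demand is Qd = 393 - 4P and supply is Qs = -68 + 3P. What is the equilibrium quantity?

Q* = 907/7

Set Qd = Qs: 393 - 4P = -68 + 3P.
461 = 7P, so P* = 461/7.
Q* = 393 − 4(461/7) = 907/7.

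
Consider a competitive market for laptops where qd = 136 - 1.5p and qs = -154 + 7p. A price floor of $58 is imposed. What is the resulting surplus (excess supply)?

Equilibrium price would be p* = 580/17, so the floor at 58 binds.
At p = 58: qd = 49, qs = 252.
Surplus = 252 − 49 = 203.

Surplus = 203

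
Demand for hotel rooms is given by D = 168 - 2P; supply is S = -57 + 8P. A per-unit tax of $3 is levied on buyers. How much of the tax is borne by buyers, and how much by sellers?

Buyers bear $2.4, sellers bear $0.6

Pre-tax equilibrium: P* = 22.5, Q* = 123.
Tax on buyers shifts demand to D = 168 − 2(P + 3) = 162 - 2P.
162 - 2P = -57 + 8P gives seller price Ps = 21.9; buyers pay Pb = 21.9 + 3 = 24.9.
New quantity: Q = 168 − 2(24.9) = 118.2.
Buyer burden = 24.9 − 22.5 = 2.4; seller burden = 22.5 − 21.9 = 0.6.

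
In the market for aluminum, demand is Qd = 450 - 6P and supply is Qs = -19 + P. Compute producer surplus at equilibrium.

Producer surplus = 1152

Equilibrium: 450 - 6P = -19 + P gives P* = 67, Q* = 48.
Supply starts at P = 19 (where Qs = 0).
PS = ½(67 − 19)(48) = 1152.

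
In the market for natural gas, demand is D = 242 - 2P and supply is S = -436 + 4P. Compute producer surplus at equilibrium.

Equilibrium: 242 - 2P = -436 + 4P gives P* = 113, Q* = 16.
Supply starts at P = 109 (where S = 0).
PS = ½(113 − 109)(16) = 32.

Producer surplus = 32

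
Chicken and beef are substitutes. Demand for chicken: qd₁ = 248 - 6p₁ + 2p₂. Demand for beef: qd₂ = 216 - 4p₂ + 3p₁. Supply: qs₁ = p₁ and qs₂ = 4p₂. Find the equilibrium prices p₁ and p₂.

p₁ = 48.32, p₂ = 45.12

Market 1: 248 - 6p₁ + 2p₂ = p₁ → 7p₁ - 2p₂ = 248.
Market 2: 8p₂ - 3p₁ = 216.
Eliminating p₂: 8×(1) + 2×(2) gives 50p₁ = 2416, so p₁ = 48.32.
Back-substitute into (2): p₂ = (216 + 3×48.32) / 8 = 45.12.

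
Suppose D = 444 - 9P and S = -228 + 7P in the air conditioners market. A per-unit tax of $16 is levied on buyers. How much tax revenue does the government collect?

Tax revenue = 48

Pre-tax equilibrium: P* = 42, Q* = 66.
Tax on buyers shifts demand to D = 444 − 9(P + 16) = 300 - 9P.
300 - 9P = -228 + 7P gives seller price Ps = 33; buyers pay Pb = 33 + 16 = 49.
New quantity: Q = 444 − 9(49) = 3.
Revenue = 16 × 3 = 48.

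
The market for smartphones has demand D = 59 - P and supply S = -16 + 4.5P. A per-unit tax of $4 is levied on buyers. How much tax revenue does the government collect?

Pre-tax equilibrium: P* = 150/11, Q* = 499/11.
Tax on buyers shifts demand to D = 59 − 1(P + 4) = 55 - P.
55 - P = -16 + 4.5P gives seller price Ps = 142/11; buyers pay Pb = 142/11 + 4 = 186/11.
New quantity: Q = 59 − 1(186/11) = 463/11.
Revenue = 4 × 463/11 = 1852/11.

Tax revenue = 1852/11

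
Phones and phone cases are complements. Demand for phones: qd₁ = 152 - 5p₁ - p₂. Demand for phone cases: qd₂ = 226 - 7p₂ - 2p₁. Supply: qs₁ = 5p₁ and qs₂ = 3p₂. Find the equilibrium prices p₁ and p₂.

Market 1: 152 - 5p₁ - p₂ = 5p₁ → 10p₁ + p₂ = 152.
Market 2: 10p₂ + 2p₁ = 226.
Eliminating p₂: 10×(1) − 1×(2) gives 98p₁ = 1294, so p₁ = 647/49.
Back-substitute into (2): p₂ = (226 − 2×647/49) / 10 = 978/49.

p₁ = 647/49, p₂ = 978/49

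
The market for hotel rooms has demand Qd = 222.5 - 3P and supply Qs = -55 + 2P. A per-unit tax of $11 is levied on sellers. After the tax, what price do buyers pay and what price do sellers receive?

Buyers pay $59.9, sellers receive $48.9

Pre-tax equilibrium: P* = 55.5, Q* = 56.
Tax on sellers shifts supply to Qs = -55 + 2(P − 11) = -77 + 2P.
222.5 - 3P = -77 + 2P gives buyer price Pb = 59.9; sellers receive Ps = 59.9 − 11 = 48.9.
New quantity: Q = 222.5 − 3(59.9) = 42.8.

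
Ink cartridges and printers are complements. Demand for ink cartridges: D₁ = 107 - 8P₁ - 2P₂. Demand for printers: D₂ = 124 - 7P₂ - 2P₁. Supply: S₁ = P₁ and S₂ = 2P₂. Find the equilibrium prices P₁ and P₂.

Market 1: 107 - 8P₁ - 2P₂ = P₁ → 9P₁ + 2P₂ = 107.
Market 2: 9P₂ + 2P₁ = 124.
Eliminating P₂: 9×(1) − 2×(2) gives 77P₁ = 715, so P₁ = 65/7.
Back-substitute into (2): P₂ = (124 − 2×65/7) / 9 = 82/7.

P₁ = 65/7, P₂ = 82/7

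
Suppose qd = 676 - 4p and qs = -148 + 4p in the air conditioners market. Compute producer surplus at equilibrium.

Producer surplus = 8712

Equilibrium: 676 - 4p = -148 + 4p gives p* = 103, q* = 264.
Supply starts at p = 37 (where qs = 0).
PS = ½(103 − 37)(264) = 8712.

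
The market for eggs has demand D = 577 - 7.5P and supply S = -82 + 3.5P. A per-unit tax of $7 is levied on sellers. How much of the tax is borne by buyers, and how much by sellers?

Pre-tax equilibrium: P* = 659/11, Q* = 2809/22.
Tax on sellers shifts supply to S = -82 + 3.5(P − 7) = -106.5 + 3.5P.
577 - 7.5P = -106.5 + 3.5P gives buyer price Pb = 1367/22; sellers receive Ps = 1367/22 − 7 = 1213/22.
New quantity: Q = 577 − 7.5(1367/22) = 4883/44.
Buyer burden = 1367/22 − 659/11 = 49/22; seller burden = 659/11 − 1213/22 = 105/22.

Buyers bear 49/22, sellers bear 105/22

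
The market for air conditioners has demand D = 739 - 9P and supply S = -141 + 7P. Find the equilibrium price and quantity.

P* = 55, Q* = 244

Set D = S: 739 - 9P = -141 + 7P.
880 = 16P, so P* = 55.
Q* = 739 − 9(55) = 244.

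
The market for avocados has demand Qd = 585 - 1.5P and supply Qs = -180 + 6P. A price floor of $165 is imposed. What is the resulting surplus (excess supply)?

Surplus = 472.5

Equilibrium price would be P* = 102, so the floor at 165 binds.
At P = 165: Qd = 337.5, Qs = 810.
Surplus = 810 − 337.5 = 472.5.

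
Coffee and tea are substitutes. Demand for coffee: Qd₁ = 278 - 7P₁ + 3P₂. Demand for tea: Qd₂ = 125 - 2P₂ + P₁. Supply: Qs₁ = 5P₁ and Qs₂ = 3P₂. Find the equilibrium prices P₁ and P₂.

Market 1: 278 - 7P₁ + 3P₂ = 5P₁ → 12P₁ - 3P₂ = 278.
Market 2: 5P₂ - P₁ = 125.
Eliminating P₂: 5×(1) + 3×(2) gives 57P₁ = 1765, so P₁ = 1765/57.
Back-substitute into (2): P₂ = (125 + 1×1765/57) / 5 = 1778/57.

P₁ = 1765/57, P₂ = 1778/57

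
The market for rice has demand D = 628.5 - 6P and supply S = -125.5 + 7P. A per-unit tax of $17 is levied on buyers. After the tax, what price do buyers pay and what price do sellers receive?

Pre-tax equilibrium: P* = 58, Q* = 280.5.
Tax on buyers shifts demand to D = 628.5 − 6(P + 17) = 526.5 - 6P.
526.5 - 6P = -125.5 + 7P gives seller price Ps = 652/13; buyers pay Pb = 652/13 + 17 = 873/13.
New quantity: Q = 628.5 − 6(873/13) = 5865/26.

Buyers pay 873/13, sellers receive 652/13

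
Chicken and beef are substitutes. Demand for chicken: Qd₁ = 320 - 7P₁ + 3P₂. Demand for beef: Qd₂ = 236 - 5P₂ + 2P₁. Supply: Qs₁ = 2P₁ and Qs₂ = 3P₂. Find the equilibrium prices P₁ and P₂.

P₁ = 1634/33, P₂ = 1382/33

Market 1: 320 - 7P₁ + 3P₂ = 2P₁ → 9P₁ - 3P₂ = 320.
Market 2: 8P₂ - 2P₁ = 236.
Eliminating P₂: 8×(1) + 3×(2) gives 66P₁ = 3268, so P₁ = 1634/33.
Back-substitute into (2): P₂ = (236 + 2×1634/33) / 8 = 1382/33.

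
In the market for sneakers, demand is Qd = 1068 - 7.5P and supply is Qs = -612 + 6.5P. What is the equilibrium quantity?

Q* = 168

Set Qd = Qs: 1068 - 7.5P = -612 + 6.5P.
1680 = 14P, so P* = 120.
Q* = 1068 − 7.5(120) = 168.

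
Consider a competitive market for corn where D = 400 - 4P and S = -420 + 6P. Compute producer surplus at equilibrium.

Producer surplus = 432

Equilibrium: 400 - 4P = -420 + 6P gives P* = 82, Q* = 72.
Supply starts at P = 70 (where S = 0).
PS = ½(82 − 70)(72) = 432.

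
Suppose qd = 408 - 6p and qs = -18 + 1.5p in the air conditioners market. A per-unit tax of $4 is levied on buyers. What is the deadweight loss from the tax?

Deadweight loss = 9.6

Pre-tax equilibrium: p* = 56.8, q* = 67.2.
Tax on buyers shifts demand to qd = 408 − 6(p + 4) = 384 - 6p.
384 - 6p = -18 + 1.5p gives seller price ps = 53.6; buyers pay pb = 53.6 + 4 = 57.6.
New quantity: q = 408 − 6(57.6) = 62.4.
DWL = ½ × 4 × (67.2 − 62.4) = 9.6.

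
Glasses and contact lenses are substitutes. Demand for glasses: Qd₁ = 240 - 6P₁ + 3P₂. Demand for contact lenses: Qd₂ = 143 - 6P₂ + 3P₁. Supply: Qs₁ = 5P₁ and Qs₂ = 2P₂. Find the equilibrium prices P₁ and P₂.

P₁ = 2349/79, P₂ = 2293/79

Market 1: 240 - 6P₁ + 3P₂ = 5P₁ → 11P₁ - 3P₂ = 240.
Market 2: 8P₂ - 3P₁ = 143.
Eliminating P₂: 8×(1) + 3×(2) gives 79P₁ = 2349, so P₁ = 2349/79.
Back-substitute into (2): P₂ = (143 + 3×2349/79) / 8 = 2293/79.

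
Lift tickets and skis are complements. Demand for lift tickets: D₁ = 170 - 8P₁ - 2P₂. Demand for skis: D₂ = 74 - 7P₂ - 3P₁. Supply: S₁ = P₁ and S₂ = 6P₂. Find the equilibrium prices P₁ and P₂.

P₁ = 2062/111, P₂ = 52/37

Market 1: 170 - 8P₁ - 2P₂ = P₁ → 9P₁ + 2P₂ = 170.
Market 2: 13P₂ + 3P₁ = 74.
Eliminating P₂: 13×(1) − 2×(2) gives 111P₁ = 2062, so P₁ = 2062/111.
Back-substitute into (2): P₂ = (74 − 3×2062/111) / 13 = 52/37.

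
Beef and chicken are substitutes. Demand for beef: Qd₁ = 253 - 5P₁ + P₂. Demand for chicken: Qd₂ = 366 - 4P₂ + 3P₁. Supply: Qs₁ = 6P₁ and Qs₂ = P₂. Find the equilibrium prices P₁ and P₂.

Market 1: 253 - 5P₁ + P₂ = 6P₁ → 11P₁ - P₂ = 253.
Market 2: 5P₂ - 3P₁ = 366.
Eliminating P₂: 5×(1) + 1×(2) gives 52P₁ = 1631, so P₁ = 1631/52.
Back-substitute into (2): P₂ = (366 + 3×1631/52) / 5 = 4785/52.

P₁ = 1631/52, P₂ = 4785/52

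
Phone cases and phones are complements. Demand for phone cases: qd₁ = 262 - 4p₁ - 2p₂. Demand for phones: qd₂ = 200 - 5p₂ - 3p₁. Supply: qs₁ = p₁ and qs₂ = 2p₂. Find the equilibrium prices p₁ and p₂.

Market 1: 262 - 4p₁ - 2p₂ = p₁ → 5p₁ + 2p₂ = 262.
Market 2: 7p₂ + 3p₁ = 200.
Eliminating p₂: 7×(1) − 2×(2) gives 29p₁ = 1434, so p₁ = 1434/29.
Back-substitute into (2): p₂ = (200 − 3×1434/29) / 7 = 214/29.

p₁ = 1434/29, p₂ = 214/29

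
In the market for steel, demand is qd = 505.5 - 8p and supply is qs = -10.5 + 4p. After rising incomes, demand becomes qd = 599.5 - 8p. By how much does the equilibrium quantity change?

Δq = 94/3

Original equilibrium: p* = 43, q* = 161.5.
New equilibrium: 599.5 - 8p = -10.5 + 4p, so 610 = 12p and p' = 305/6; q' = 599.5 − 8(305/6) = 1157/6.
Change in quantity: 1157/6 − 161.5 = 94/3.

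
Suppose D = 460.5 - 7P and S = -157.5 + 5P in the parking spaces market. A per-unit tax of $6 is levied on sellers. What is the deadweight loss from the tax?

Deadweight loss = 52.5

Pre-tax equilibrium: P* = 51.5, Q* = 100.
Tax on sellers shifts supply to S = -157.5 + 5(P − 6) = -187.5 + 5P.
460.5 - 7P = -187.5 + 5P gives buyer price Pb = 54; sellers receive Ps = 54 − 6 = 48.
New quantity: Q = 460.5 − 7(54) = 82.5.
DWL = ½ × 6 × (100 − 82.5) = 52.5.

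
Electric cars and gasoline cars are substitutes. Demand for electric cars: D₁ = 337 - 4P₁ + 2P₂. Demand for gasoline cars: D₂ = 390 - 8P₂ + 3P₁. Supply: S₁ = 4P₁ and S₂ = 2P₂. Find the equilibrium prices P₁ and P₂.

P₁ = 2075/37, P₂ = 4131/74

Market 1: 337 - 4P₁ + 2P₂ = 4P₁ → 8P₁ - 2P₂ = 337.
Market 2: 10P₂ - 3P₁ = 390.
Eliminating P₂: 10×(1) + 2×(2) gives 74P₁ = 4150, so P₁ = 2075/37.
Back-substitute into (2): P₂ = (390 + 3×2075/37) / 10 = 4131/74.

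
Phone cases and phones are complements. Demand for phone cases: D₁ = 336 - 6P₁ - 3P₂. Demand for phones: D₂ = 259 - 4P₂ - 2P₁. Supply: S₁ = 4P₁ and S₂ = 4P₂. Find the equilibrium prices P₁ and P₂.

Market 1: 336 - 6P₁ - 3P₂ = 4P₁ → 10P₁ + 3P₂ = 336.
Market 2: 8P₂ + 2P₁ = 259.
Eliminating P₂: 8×(1) − 3×(2) gives 74P₁ = 1911, so P₁ = 1911/74.
Back-substitute into (2): P₂ = (259 − 2×1911/74) / 8 = 959/37.

P₁ = 1911/74, P₂ = 959/37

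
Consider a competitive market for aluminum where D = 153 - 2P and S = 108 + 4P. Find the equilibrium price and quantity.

P* = 7.5, Q* = 138

Set D = S: 153 - 2P = 108 + 4P.
45 = 6P, so P* = 7.5.
Q* = 153 − 2(7.5) = 138.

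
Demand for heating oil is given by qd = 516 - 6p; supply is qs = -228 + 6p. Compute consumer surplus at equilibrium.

Equilibrium: 516 - 6p = -228 + 6p gives p* = 62, q* = 144.
Demand choke price (qd = 0): p = 86.
CS = ½(86 − 62)(144) = 1728.

Consumer surplus = 1728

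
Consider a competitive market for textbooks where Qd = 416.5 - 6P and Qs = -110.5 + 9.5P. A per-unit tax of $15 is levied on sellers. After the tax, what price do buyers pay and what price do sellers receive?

Buyers pay 1339/31, sellers receive 874/31

Pre-tax equilibrium: P* = 34, Q* = 212.5.
Tax on sellers shifts supply to Qs = -110.5 + 9.5(P − 15) = -253 + 9.5P.
416.5 - 6P = -253 + 9.5P gives buyer price Pb = 1339/31; sellers receive Ps = 1339/31 − 15 = 874/31.
New quantity: Q = 416.5 − 6(1339/31) = 9755/62.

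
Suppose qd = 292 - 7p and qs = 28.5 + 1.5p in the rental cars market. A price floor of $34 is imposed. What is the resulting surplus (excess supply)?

Equilibrium price would be p* = 31, so the floor at 34 binds.
At p = 34: qd = 54, qs = 79.5.
Surplus = 79.5 − 54 = 25.5.

Surplus = 25.5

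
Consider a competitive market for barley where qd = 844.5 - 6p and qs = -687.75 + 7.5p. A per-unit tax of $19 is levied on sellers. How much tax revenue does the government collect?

Pre-tax equilibrium: p* = 113.5, q* = 163.5.
Tax on sellers shifts supply to qs = -687.75 + 7.5(p − 19) = -830.25 + 7.5p.
844.5 - 6p = -830.25 + 7.5p gives buyer price pb = 2233/18; sellers receive ps = 2233/18 − 19 = 1891/18.
New quantity: q = 844.5 − 6(2233/18) = 601/6.
Revenue = 19 × 601/6 = 11419/6.

Tax revenue = 11419/6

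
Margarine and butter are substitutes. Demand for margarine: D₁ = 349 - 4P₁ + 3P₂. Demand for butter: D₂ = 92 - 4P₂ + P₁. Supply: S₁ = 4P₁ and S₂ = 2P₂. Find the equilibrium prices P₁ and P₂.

P₁ = 158/3, P₂ = 217/9

Market 1: 349 - 4P₁ + 3P₂ = 4P₁ → 8P₁ - 3P₂ = 349.
Market 2: 6P₂ - P₁ = 92.
Eliminating P₂: 6×(1) + 3×(2) gives 45P₁ = 2370, so P₁ = 158/3.
Back-substitute into (2): P₂ = (92 + 1×158/3) / 6 = 217/9.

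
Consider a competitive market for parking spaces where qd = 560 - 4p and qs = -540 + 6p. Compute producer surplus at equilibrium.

Equilibrium: 560 - 4p = -540 + 6p gives p* = 110, q* = 120.
Supply starts at p = 90 (where qs = 0).
PS = ½(110 − 90)(120) = 1200.

Producer surplus = 1200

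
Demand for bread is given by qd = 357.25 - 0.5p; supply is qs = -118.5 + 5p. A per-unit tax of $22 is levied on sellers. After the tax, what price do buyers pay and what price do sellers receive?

Buyers pay $106.5, sellers receive $84.5

Pre-tax equilibrium: p* = 86.5, q* = 314.
Tax on sellers shifts supply to qs = -118.5 + 5(p − 22) = -228.5 + 5p.
357.25 - 0.5p = -228.5 + 5p gives buyer price pb = 106.5; sellers receive ps = 106.5 − 22 = 84.5.
New quantity: q = 357.25 − 0.5(106.5) = 304.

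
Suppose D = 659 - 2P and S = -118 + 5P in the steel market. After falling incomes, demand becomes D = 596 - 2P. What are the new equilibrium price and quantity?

P' = 102, Q' = 392

Original equilibrium: P* = 111, Q* = 437.
New equilibrium: 596 - 2P = -118 + 5P, so 714 = 7P and P' = 102; Q' = 596 − 2(102) = 392.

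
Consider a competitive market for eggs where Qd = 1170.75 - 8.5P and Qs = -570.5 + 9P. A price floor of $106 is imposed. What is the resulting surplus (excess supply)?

Surplus = 113.75

Equilibrium price would be P* = 99.5, so the floor at 106 binds.
At P = 106: Qd = 269.75, Qs = 383.5.
Surplus = 383.5 − 269.75 = 113.75.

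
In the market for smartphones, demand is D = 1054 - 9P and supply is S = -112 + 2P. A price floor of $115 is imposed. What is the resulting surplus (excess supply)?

Equilibrium price would be P* = 106, so the floor at 115 binds.
At P = 115: D = 19, S = 118.
Surplus = 118 − 19 = 99.

Surplus = 99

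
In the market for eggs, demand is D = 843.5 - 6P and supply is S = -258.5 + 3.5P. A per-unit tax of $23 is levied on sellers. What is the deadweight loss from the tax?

Deadweight loss = 11109/19

Pre-tax equilibrium: P* = 116, Q* = 147.5.
Tax on sellers shifts supply to S = -258.5 + 3.5(P − 23) = -339 + 3.5P.
843.5 - 6P = -339 + 3.5P gives buyer price Pb = 2365/19; sellers receive Ps = 2365/19 − 23 = 1928/19.
New quantity: Q = 843.5 − 6(2365/19) = 3673/38.
DWL = ½ × 23 × (147.5 − 3673/38) = 11109/19.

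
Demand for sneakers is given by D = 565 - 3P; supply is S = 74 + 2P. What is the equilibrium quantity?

Set D = S: 565 - 3P = 74 + 2P.
491 = 5P, so P* = 98.2.
Q* = 565 − 3(98.2) = 270.4.

Q* = 270.4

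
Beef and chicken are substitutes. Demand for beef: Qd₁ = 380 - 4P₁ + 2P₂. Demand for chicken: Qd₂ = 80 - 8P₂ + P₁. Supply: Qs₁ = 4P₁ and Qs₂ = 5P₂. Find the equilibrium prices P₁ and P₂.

P₁ = 50, P₂ = 10

Market 1: 380 - 4P₁ + 2P₂ = 4P₁ → 8P₁ - 2P₂ = 380.
Market 2: 13P₂ - P₁ = 80.
Eliminating P₂: 13×(1) + 2×(2) gives 102P₁ = 5100, so P₁ = 50.
Back-substitute into (2): P₂ = (80 + 1×50) / 13 = 10.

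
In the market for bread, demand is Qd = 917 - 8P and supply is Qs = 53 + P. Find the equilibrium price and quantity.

P* = 96, Q* = 149

Set Qd = Qs: 917 - 8P = 53 + P.
864 = 9P, so P* = 96.
Q* = 917 − 8(96) = 149.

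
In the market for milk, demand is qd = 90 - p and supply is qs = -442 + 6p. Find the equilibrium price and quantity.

p* = 76, q* = 14

Set qd = qs: 90 - p = -442 + 6p.
532 = 7p, so p* = 76.
q* = 90 − 1(76) = 14.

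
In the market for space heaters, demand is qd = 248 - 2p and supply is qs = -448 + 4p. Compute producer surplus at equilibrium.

Equilibrium: 248 - 2p = -448 + 4p gives p* = 116, q* = 16.
Supply starts at p = 112 (where qs = 0).
PS = ½(116 − 112)(16) = 32.

Producer surplus = 32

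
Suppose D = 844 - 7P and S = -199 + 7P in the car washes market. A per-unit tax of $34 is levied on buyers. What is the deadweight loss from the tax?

Pre-tax equilibrium: P* = 74.5, Q* = 322.5.
Tax on buyers shifts demand to D = 844 − 7(P + 34) = 606 - 7P.
606 - 7P = -199 + 7P gives seller price Ps = 57.5; buyers pay Pb = 57.5 + 34 = 91.5.
New quantity: Q = 844 − 7(91.5) = 203.5.
DWL = ½ × 34 × (322.5 − 203.5) = 2023.

Deadweight loss = 2023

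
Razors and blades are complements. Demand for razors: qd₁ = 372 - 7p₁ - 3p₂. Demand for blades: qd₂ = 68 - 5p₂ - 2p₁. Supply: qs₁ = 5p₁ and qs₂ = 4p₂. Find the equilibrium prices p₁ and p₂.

p₁ = 524/17, p₂ = 12/17

Market 1: 372 - 7p₁ - 3p₂ = 5p₁ → 12p₁ + 3p₂ = 372.
Market 2: 9p₂ + 2p₁ = 68.
Eliminating p₂: 9×(1) − 3×(2) gives 102p₁ = 3144, so p₁ = 524/17.
Back-substitute into (2): p₂ = (68 − 2×524/17) / 9 = 12/17.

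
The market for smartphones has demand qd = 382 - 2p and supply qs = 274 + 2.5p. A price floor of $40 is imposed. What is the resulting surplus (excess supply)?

Equilibrium price would be p* = 24, so the floor at 40 binds.
At p = 40: qd = 302, qs = 374.
Surplus = 374 − 302 = 72.

Surplus = 72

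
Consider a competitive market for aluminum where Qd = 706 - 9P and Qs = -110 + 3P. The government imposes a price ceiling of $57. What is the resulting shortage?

Shortage = 132

Equilibrium price would be P* = 68, so the ceiling at 57 binds.
At P = 57: Qd = 706 − 9(57) = 193, Qs = -110 + 3(57) = 61.
Shortage = 193 − 61 = 132.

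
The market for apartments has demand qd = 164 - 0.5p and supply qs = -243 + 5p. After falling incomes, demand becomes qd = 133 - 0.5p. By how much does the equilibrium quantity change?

Original equilibrium: p* = 74, q* = 127.
New equilibrium: 133 - 0.5p = -243 + 5p, so 376 = 5.5p and p' = 752/11; q' = 133 − 0.5(752/11) = 1087/11.
Change in quantity: 1087/11 − 127 = -310/11.

Δq = -310/11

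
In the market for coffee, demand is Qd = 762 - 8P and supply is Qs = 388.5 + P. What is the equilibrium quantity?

Set Qd = Qs: 762 - 8P = 388.5 + P.
373.5 = 9P, so P* = 41.5.
Q* = 762 − 8(41.5) = 430.

Q* = 430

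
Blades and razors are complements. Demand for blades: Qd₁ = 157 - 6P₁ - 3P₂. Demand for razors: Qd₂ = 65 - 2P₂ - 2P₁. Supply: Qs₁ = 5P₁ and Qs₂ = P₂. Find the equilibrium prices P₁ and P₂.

Market 1: 157 - 6P₁ - 3P₂ = 5P₁ → 11P₁ + 3P₂ = 157.
Market 2: 3P₂ + 2P₁ = 65.
Eliminating P₂: 3×(1) − 3×(2) gives 27P₁ = 276, so P₁ = 92/9.
Back-substitute into (2): P₂ = (65 − 2×92/9) / 3 = 401/27.

P₁ = 92/9, P₂ = 401/27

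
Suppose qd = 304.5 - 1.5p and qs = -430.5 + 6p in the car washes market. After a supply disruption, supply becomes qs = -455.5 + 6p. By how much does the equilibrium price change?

Original equilibrium: p* = 98, q* = 157.5.
New equilibrium: 304.5 - 1.5p = -455.5 + 6p, so 760 = 7.5p and p' = 304/3; q' = 304.5 − 1.5(304/3) = 152.5.
Change in price: 304/3 − 98 = 10/3.

Δp = 10/3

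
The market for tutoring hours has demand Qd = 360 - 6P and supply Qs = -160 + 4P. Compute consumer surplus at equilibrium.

Equilibrium: 360 - 6P = -160 + 4P gives P* = 52, Q* = 48.
Demand choke price (Qd = 0): P = 60.
CS = ½(60 − 52)(48) = 192.

Consumer surplus = 192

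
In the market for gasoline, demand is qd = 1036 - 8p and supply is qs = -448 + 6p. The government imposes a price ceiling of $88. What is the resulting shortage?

Equilibrium price would be p* = 106, so the ceiling at 88 binds.
At p = 88: qd = 1036 − 8(88) = 332, qs = -448 + 6(88) = 80.
Shortage = 332 − 80 = 252.

Shortage = 252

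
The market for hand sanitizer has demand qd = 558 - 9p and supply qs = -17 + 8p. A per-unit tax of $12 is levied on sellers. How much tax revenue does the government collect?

Tax revenue = 41364/17

Pre-tax equilibrium: p* = 575/17, q* = 4311/17.
Tax on sellers shifts supply to qs = -17 + 8(p − 12) = -113 + 8p.
558 - 9p = -113 + 8p gives buyer price pb = 671/17; sellers receive ps = 671/17 − 12 = 467/17.
New quantity: q = 558 − 9(671/17) = 3447/17.
Revenue = 12 × 3447/17 = 41364/17.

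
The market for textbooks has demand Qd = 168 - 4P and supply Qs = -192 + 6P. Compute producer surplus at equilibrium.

Equilibrium: 168 - 4P = -192 + 6P gives P* = 36, Q* = 24.
Supply starts at P = 32 (where Qs = 0).
PS = ½(36 − 32)(24) = 48.

Producer surplus = 48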